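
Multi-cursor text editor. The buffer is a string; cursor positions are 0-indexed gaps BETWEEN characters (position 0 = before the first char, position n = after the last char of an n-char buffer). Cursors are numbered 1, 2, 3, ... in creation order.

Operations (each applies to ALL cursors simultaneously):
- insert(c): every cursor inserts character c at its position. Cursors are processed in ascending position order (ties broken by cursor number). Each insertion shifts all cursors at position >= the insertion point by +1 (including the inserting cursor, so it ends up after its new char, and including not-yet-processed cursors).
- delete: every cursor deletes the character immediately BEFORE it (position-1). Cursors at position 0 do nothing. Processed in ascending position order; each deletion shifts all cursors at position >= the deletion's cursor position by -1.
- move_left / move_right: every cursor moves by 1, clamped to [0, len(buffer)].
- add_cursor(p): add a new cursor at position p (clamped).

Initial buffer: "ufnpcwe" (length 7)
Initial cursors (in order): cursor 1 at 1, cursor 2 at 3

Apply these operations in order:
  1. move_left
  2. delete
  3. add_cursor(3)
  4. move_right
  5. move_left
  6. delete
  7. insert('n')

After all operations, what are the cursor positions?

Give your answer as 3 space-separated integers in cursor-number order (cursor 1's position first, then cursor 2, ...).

After op 1 (move_left): buffer="ufnpcwe" (len 7), cursors c1@0 c2@2, authorship .......
After op 2 (delete): buffer="unpcwe" (len 6), cursors c1@0 c2@1, authorship ......
After op 3 (add_cursor(3)): buffer="unpcwe" (len 6), cursors c1@0 c2@1 c3@3, authorship ......
After op 4 (move_right): buffer="unpcwe" (len 6), cursors c1@1 c2@2 c3@4, authorship ......
After op 5 (move_left): buffer="unpcwe" (len 6), cursors c1@0 c2@1 c3@3, authorship ......
After op 6 (delete): buffer="ncwe" (len 4), cursors c1@0 c2@0 c3@1, authorship ....
After op 7 (insert('n')): buffer="nnnncwe" (len 7), cursors c1@2 c2@2 c3@4, authorship 12.3...

Answer: 2 2 4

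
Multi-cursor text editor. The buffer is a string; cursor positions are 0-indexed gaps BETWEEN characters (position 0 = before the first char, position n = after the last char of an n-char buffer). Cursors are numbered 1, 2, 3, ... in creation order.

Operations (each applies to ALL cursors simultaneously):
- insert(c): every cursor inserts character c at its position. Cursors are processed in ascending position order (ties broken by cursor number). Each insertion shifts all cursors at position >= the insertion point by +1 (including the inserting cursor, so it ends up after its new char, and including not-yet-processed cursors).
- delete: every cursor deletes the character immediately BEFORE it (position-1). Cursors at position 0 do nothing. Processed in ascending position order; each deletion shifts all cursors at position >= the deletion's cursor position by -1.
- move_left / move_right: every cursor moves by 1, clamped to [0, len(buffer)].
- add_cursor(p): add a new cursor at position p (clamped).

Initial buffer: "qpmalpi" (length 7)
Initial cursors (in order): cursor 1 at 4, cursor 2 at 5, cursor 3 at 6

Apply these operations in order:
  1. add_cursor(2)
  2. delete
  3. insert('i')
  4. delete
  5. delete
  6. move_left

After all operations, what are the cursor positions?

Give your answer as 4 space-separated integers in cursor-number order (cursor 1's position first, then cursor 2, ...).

After op 1 (add_cursor(2)): buffer="qpmalpi" (len 7), cursors c4@2 c1@4 c2@5 c3@6, authorship .......
After op 2 (delete): buffer="qmi" (len 3), cursors c4@1 c1@2 c2@2 c3@2, authorship ...
After op 3 (insert('i')): buffer="qimiiii" (len 7), cursors c4@2 c1@6 c2@6 c3@6, authorship .4.123.
After op 4 (delete): buffer="qmi" (len 3), cursors c4@1 c1@2 c2@2 c3@2, authorship ...
After op 5 (delete): buffer="i" (len 1), cursors c1@0 c2@0 c3@0 c4@0, authorship .
After op 6 (move_left): buffer="i" (len 1), cursors c1@0 c2@0 c3@0 c4@0, authorship .

Answer: 0 0 0 0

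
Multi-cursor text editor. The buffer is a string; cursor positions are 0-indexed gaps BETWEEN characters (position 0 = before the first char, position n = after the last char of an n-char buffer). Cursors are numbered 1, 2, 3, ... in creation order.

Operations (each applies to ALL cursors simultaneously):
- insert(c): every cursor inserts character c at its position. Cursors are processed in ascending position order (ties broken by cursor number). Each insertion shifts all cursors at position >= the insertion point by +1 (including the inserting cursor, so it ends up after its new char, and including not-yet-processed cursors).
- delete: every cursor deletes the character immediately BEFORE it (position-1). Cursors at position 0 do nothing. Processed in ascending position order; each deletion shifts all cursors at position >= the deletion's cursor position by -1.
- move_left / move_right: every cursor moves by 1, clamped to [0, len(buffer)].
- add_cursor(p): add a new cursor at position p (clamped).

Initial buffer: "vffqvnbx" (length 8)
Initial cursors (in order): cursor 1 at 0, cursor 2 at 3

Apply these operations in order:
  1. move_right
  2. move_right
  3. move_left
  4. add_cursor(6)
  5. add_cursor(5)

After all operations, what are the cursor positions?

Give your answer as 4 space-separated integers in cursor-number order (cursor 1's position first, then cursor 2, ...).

Answer: 1 4 6 5

Derivation:
After op 1 (move_right): buffer="vffqvnbx" (len 8), cursors c1@1 c2@4, authorship ........
After op 2 (move_right): buffer="vffqvnbx" (len 8), cursors c1@2 c2@5, authorship ........
After op 3 (move_left): buffer="vffqvnbx" (len 8), cursors c1@1 c2@4, authorship ........
After op 4 (add_cursor(6)): buffer="vffqvnbx" (len 8), cursors c1@1 c2@4 c3@6, authorship ........
After op 5 (add_cursor(5)): buffer="vffqvnbx" (len 8), cursors c1@1 c2@4 c4@5 c3@6, authorship ........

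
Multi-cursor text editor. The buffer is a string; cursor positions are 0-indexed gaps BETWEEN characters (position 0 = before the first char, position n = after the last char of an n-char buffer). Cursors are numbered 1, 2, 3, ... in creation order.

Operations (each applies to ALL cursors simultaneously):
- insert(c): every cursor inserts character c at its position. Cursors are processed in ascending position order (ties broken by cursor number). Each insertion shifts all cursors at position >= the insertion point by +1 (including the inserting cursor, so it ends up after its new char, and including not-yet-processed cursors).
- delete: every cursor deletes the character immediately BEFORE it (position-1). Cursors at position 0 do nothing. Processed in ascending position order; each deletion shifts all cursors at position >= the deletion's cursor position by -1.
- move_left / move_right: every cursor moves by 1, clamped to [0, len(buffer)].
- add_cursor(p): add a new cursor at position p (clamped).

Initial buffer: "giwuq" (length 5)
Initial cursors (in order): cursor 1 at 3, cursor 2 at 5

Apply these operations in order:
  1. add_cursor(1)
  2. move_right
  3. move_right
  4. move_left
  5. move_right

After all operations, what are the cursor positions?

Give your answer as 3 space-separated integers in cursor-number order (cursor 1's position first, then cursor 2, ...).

After op 1 (add_cursor(1)): buffer="giwuq" (len 5), cursors c3@1 c1@3 c2@5, authorship .....
After op 2 (move_right): buffer="giwuq" (len 5), cursors c3@2 c1@4 c2@5, authorship .....
After op 3 (move_right): buffer="giwuq" (len 5), cursors c3@3 c1@5 c2@5, authorship .....
After op 4 (move_left): buffer="giwuq" (len 5), cursors c3@2 c1@4 c2@4, authorship .....
After op 5 (move_right): buffer="giwuq" (len 5), cursors c3@3 c1@5 c2@5, authorship .....

Answer: 5 5 3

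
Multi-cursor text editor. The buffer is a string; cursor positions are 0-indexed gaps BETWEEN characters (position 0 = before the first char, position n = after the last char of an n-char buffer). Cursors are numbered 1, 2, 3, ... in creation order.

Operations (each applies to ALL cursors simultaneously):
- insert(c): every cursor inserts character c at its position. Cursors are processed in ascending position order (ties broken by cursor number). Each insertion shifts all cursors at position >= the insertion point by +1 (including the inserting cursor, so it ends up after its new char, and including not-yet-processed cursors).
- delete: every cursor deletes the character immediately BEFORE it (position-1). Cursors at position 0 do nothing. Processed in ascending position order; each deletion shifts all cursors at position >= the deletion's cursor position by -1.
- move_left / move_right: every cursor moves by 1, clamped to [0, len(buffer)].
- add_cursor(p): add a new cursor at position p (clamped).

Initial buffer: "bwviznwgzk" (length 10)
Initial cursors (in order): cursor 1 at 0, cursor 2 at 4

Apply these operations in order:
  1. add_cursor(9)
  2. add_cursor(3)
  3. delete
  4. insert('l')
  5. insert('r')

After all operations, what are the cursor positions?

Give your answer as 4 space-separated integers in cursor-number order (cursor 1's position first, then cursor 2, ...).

Answer: 2 8 14 8

Derivation:
After op 1 (add_cursor(9)): buffer="bwviznwgzk" (len 10), cursors c1@0 c2@4 c3@9, authorship ..........
After op 2 (add_cursor(3)): buffer="bwviznwgzk" (len 10), cursors c1@0 c4@3 c2@4 c3@9, authorship ..........
After op 3 (delete): buffer="bwznwgk" (len 7), cursors c1@0 c2@2 c4@2 c3@6, authorship .......
After op 4 (insert('l')): buffer="lbwllznwglk" (len 11), cursors c1@1 c2@5 c4@5 c3@10, authorship 1..24....3.
After op 5 (insert('r')): buffer="lrbwllrrznwglrk" (len 15), cursors c1@2 c2@8 c4@8 c3@14, authorship 11..2424....33.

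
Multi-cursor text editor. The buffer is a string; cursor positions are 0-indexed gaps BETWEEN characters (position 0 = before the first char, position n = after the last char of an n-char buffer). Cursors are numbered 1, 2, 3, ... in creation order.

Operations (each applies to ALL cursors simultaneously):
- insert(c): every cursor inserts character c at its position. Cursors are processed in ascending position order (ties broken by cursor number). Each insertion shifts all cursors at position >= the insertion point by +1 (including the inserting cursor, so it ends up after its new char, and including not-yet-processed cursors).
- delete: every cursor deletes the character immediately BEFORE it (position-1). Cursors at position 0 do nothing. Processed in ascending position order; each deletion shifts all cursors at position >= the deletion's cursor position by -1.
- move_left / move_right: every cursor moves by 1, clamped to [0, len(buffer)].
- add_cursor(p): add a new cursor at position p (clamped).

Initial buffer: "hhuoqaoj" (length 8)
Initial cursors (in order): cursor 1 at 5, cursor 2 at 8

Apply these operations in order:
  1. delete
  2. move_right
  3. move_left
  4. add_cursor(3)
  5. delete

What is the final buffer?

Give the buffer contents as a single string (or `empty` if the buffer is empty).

Answer: hho

Derivation:
After op 1 (delete): buffer="hhuoao" (len 6), cursors c1@4 c2@6, authorship ......
After op 2 (move_right): buffer="hhuoao" (len 6), cursors c1@5 c2@6, authorship ......
After op 3 (move_left): buffer="hhuoao" (len 6), cursors c1@4 c2@5, authorship ......
After op 4 (add_cursor(3)): buffer="hhuoao" (len 6), cursors c3@3 c1@4 c2@5, authorship ......
After op 5 (delete): buffer="hho" (len 3), cursors c1@2 c2@2 c3@2, authorship ...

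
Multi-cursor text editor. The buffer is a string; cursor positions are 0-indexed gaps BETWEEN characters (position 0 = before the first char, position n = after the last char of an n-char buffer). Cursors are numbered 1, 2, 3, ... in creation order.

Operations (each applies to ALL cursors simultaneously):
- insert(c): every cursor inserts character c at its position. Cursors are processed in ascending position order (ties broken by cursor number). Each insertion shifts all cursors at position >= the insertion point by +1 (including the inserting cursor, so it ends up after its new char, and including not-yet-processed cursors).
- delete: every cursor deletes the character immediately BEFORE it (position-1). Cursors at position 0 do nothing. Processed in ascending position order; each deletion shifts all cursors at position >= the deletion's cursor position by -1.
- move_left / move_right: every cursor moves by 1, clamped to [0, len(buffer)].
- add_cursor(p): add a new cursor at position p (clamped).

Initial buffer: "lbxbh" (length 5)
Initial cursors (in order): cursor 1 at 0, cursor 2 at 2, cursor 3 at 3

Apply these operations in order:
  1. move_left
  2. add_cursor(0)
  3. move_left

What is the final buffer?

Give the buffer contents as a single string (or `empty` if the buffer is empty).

After op 1 (move_left): buffer="lbxbh" (len 5), cursors c1@0 c2@1 c3@2, authorship .....
After op 2 (add_cursor(0)): buffer="lbxbh" (len 5), cursors c1@0 c4@0 c2@1 c3@2, authorship .....
After op 3 (move_left): buffer="lbxbh" (len 5), cursors c1@0 c2@0 c4@0 c3@1, authorship .....

Answer: lbxbh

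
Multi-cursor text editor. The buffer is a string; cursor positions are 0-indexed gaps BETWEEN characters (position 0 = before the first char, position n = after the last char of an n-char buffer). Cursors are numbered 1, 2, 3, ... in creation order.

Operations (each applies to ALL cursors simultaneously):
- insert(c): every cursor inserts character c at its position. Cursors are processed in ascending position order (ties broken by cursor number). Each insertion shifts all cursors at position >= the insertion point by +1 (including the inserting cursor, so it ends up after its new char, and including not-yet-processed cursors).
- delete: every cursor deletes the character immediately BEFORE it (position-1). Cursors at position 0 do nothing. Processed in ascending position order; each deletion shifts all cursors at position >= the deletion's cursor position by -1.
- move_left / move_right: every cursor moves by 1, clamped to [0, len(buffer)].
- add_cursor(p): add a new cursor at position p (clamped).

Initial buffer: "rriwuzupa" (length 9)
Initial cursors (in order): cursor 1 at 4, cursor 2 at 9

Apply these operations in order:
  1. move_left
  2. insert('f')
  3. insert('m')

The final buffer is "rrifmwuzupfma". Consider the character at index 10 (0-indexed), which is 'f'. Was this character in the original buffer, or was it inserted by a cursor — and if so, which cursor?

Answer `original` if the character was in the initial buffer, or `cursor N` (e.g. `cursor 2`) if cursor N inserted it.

Answer: cursor 2

Derivation:
After op 1 (move_left): buffer="rriwuzupa" (len 9), cursors c1@3 c2@8, authorship .........
After op 2 (insert('f')): buffer="rrifwuzupfa" (len 11), cursors c1@4 c2@10, authorship ...1.....2.
After op 3 (insert('m')): buffer="rrifmwuzupfma" (len 13), cursors c1@5 c2@12, authorship ...11.....22.
Authorship (.=original, N=cursor N): . . . 1 1 . . . . . 2 2 .
Index 10: author = 2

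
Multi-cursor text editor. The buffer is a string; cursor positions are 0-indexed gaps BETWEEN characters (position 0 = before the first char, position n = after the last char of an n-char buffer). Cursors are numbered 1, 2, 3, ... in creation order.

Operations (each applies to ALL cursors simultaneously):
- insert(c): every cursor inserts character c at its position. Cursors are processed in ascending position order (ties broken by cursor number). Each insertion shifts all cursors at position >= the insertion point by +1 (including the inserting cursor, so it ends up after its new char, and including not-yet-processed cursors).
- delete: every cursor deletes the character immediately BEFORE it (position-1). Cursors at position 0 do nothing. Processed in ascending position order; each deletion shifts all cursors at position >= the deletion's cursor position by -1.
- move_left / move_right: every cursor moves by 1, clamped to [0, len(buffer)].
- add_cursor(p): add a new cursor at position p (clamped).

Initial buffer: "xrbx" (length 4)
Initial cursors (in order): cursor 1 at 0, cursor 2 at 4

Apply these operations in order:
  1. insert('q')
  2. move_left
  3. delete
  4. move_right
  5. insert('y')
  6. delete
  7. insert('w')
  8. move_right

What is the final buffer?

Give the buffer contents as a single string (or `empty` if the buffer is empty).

Answer: qwxrbqw

Derivation:
After op 1 (insert('q')): buffer="qxrbxq" (len 6), cursors c1@1 c2@6, authorship 1....2
After op 2 (move_left): buffer="qxrbxq" (len 6), cursors c1@0 c2@5, authorship 1....2
After op 3 (delete): buffer="qxrbq" (len 5), cursors c1@0 c2@4, authorship 1...2
After op 4 (move_right): buffer="qxrbq" (len 5), cursors c1@1 c2@5, authorship 1...2
After op 5 (insert('y')): buffer="qyxrbqy" (len 7), cursors c1@2 c2@7, authorship 11...22
After op 6 (delete): buffer="qxrbq" (len 5), cursors c1@1 c2@5, authorship 1...2
After op 7 (insert('w')): buffer="qwxrbqw" (len 7), cursors c1@2 c2@7, authorship 11...22
After op 8 (move_right): buffer="qwxrbqw" (len 7), cursors c1@3 c2@7, authorship 11...22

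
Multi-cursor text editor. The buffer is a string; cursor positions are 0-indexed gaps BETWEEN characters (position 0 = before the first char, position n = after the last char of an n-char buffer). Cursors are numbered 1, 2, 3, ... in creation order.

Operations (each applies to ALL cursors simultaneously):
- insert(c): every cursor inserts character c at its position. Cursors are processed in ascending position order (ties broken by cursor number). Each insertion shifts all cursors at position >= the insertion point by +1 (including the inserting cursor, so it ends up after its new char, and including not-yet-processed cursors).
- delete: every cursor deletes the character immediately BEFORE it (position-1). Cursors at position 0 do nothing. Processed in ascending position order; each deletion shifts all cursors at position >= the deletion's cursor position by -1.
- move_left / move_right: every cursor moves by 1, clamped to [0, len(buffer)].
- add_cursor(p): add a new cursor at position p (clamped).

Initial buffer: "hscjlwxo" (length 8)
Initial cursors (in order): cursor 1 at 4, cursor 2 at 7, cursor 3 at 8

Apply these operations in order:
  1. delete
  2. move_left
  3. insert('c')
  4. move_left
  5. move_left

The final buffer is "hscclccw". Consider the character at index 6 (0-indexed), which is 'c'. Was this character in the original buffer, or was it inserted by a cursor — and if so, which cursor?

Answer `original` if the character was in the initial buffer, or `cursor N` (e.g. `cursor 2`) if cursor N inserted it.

Answer: cursor 3

Derivation:
After op 1 (delete): buffer="hsclw" (len 5), cursors c1@3 c2@5 c3@5, authorship .....
After op 2 (move_left): buffer="hsclw" (len 5), cursors c1@2 c2@4 c3@4, authorship .....
After op 3 (insert('c')): buffer="hscclccw" (len 8), cursors c1@3 c2@7 c3@7, authorship ..1..23.
After op 4 (move_left): buffer="hscclccw" (len 8), cursors c1@2 c2@6 c3@6, authorship ..1..23.
After op 5 (move_left): buffer="hscclccw" (len 8), cursors c1@1 c2@5 c3@5, authorship ..1..23.
Authorship (.=original, N=cursor N): . . 1 . . 2 3 .
Index 6: author = 3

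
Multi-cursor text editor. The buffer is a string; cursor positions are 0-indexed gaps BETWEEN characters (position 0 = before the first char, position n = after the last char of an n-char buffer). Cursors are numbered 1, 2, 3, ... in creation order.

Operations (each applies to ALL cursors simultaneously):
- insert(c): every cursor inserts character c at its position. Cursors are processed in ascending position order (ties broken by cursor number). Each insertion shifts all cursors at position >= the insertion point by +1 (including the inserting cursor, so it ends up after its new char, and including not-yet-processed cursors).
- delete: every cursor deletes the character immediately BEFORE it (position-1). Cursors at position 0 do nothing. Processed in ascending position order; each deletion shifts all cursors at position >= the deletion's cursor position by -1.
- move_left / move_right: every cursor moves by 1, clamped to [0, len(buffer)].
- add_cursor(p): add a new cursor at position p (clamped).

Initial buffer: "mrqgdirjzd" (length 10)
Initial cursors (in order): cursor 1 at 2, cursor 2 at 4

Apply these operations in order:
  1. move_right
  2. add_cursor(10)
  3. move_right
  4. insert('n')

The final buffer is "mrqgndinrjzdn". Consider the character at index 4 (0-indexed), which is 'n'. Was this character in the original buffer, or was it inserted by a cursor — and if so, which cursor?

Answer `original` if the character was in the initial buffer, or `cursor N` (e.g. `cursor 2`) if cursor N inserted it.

After op 1 (move_right): buffer="mrqgdirjzd" (len 10), cursors c1@3 c2@5, authorship ..........
After op 2 (add_cursor(10)): buffer="mrqgdirjzd" (len 10), cursors c1@3 c2@5 c3@10, authorship ..........
After op 3 (move_right): buffer="mrqgdirjzd" (len 10), cursors c1@4 c2@6 c3@10, authorship ..........
After op 4 (insert('n')): buffer="mrqgndinrjzdn" (len 13), cursors c1@5 c2@8 c3@13, authorship ....1..2....3
Authorship (.=original, N=cursor N): . . . . 1 . . 2 . . . . 3
Index 4: author = 1

Answer: cursor 1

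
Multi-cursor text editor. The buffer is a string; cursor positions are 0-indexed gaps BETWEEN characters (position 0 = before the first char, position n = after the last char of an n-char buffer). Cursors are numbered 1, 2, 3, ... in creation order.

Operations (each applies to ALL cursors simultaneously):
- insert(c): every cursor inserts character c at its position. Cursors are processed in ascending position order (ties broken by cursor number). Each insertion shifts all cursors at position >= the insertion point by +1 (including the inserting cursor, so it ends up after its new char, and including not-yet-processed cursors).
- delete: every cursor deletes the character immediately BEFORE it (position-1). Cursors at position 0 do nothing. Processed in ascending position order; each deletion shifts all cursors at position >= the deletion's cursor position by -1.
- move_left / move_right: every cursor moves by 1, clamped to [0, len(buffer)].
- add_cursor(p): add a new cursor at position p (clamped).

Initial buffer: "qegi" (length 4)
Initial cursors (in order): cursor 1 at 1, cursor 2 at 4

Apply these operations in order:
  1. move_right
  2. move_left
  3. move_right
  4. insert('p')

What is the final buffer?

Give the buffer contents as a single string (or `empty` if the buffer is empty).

Answer: qepgip

Derivation:
After op 1 (move_right): buffer="qegi" (len 4), cursors c1@2 c2@4, authorship ....
After op 2 (move_left): buffer="qegi" (len 4), cursors c1@1 c2@3, authorship ....
After op 3 (move_right): buffer="qegi" (len 4), cursors c1@2 c2@4, authorship ....
After op 4 (insert('p')): buffer="qepgip" (len 6), cursors c1@3 c2@6, authorship ..1..2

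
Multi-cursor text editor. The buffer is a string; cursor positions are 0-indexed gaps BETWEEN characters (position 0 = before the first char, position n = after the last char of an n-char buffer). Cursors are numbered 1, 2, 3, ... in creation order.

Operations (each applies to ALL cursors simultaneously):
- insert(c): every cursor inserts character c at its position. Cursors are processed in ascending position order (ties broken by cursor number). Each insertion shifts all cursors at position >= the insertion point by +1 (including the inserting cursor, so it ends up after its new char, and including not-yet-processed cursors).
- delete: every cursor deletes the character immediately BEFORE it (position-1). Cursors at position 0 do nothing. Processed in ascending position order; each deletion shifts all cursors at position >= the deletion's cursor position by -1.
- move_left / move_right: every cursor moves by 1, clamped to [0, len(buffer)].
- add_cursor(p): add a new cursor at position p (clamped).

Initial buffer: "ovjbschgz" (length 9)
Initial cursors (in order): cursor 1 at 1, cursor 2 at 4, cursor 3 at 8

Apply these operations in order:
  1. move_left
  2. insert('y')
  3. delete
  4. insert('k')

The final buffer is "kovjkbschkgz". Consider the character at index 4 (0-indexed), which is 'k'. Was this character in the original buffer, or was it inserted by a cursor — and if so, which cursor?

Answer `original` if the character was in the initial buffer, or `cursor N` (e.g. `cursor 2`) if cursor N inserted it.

After op 1 (move_left): buffer="ovjbschgz" (len 9), cursors c1@0 c2@3 c3@7, authorship .........
After op 2 (insert('y')): buffer="yovjybschygz" (len 12), cursors c1@1 c2@5 c3@10, authorship 1...2....3..
After op 3 (delete): buffer="ovjbschgz" (len 9), cursors c1@0 c2@3 c3@7, authorship .........
After op 4 (insert('k')): buffer="kovjkbschkgz" (len 12), cursors c1@1 c2@5 c3@10, authorship 1...2....3..
Authorship (.=original, N=cursor N): 1 . . . 2 . . . . 3 . .
Index 4: author = 2

Answer: cursor 2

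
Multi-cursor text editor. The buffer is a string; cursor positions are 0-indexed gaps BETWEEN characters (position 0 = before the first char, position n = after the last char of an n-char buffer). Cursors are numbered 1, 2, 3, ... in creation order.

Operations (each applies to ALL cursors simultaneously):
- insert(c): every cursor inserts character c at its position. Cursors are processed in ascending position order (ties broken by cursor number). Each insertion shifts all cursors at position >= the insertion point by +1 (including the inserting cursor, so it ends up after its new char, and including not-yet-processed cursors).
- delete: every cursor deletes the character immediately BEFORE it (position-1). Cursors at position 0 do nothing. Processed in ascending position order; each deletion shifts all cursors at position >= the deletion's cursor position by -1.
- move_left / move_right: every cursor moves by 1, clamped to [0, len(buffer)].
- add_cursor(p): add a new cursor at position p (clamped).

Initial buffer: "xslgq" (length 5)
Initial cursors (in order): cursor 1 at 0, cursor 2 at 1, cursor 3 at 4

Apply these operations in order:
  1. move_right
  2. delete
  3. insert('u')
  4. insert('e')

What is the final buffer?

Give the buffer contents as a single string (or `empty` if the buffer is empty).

Answer: uueelgue

Derivation:
After op 1 (move_right): buffer="xslgq" (len 5), cursors c1@1 c2@2 c3@5, authorship .....
After op 2 (delete): buffer="lg" (len 2), cursors c1@0 c2@0 c3@2, authorship ..
After op 3 (insert('u')): buffer="uulgu" (len 5), cursors c1@2 c2@2 c3@5, authorship 12..3
After op 4 (insert('e')): buffer="uueelgue" (len 8), cursors c1@4 c2@4 c3@8, authorship 1212..33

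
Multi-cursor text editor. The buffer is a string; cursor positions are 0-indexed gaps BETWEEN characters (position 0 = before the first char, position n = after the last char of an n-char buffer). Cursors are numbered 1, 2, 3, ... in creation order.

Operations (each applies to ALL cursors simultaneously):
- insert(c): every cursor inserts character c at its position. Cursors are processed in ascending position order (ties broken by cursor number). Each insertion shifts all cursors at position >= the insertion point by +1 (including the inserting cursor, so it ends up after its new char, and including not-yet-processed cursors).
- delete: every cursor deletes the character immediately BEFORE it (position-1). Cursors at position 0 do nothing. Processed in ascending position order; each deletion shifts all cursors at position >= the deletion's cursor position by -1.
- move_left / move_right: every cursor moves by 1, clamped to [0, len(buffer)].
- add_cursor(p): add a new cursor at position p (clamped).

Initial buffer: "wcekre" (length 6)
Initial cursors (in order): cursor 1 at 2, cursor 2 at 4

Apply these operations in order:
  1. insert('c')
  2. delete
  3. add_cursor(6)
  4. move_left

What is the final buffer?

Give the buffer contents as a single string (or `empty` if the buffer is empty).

Answer: wcekre

Derivation:
After op 1 (insert('c')): buffer="wccekcre" (len 8), cursors c1@3 c2@6, authorship ..1..2..
After op 2 (delete): buffer="wcekre" (len 6), cursors c1@2 c2@4, authorship ......
After op 3 (add_cursor(6)): buffer="wcekre" (len 6), cursors c1@2 c2@4 c3@6, authorship ......
After op 4 (move_left): buffer="wcekre" (len 6), cursors c1@1 c2@3 c3@5, authorship ......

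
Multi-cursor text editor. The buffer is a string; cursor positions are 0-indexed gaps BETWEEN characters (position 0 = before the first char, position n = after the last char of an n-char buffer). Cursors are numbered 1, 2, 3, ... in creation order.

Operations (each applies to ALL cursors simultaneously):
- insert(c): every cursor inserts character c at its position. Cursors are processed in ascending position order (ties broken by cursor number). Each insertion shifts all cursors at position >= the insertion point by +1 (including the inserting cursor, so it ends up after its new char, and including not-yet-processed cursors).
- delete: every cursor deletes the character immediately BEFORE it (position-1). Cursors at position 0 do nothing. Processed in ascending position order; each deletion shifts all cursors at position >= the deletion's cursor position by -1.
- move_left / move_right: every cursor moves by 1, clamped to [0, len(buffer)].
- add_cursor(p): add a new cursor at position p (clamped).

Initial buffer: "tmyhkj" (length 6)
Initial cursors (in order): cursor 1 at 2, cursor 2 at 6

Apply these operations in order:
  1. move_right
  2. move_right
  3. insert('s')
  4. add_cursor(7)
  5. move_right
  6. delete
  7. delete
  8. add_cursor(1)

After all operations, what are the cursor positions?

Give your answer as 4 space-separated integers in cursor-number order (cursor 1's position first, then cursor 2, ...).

Answer: 2 2 2 1

Derivation:
After op 1 (move_right): buffer="tmyhkj" (len 6), cursors c1@3 c2@6, authorship ......
After op 2 (move_right): buffer="tmyhkj" (len 6), cursors c1@4 c2@6, authorship ......
After op 3 (insert('s')): buffer="tmyhskjs" (len 8), cursors c1@5 c2@8, authorship ....1..2
After op 4 (add_cursor(7)): buffer="tmyhskjs" (len 8), cursors c1@5 c3@7 c2@8, authorship ....1..2
After op 5 (move_right): buffer="tmyhskjs" (len 8), cursors c1@6 c2@8 c3@8, authorship ....1..2
After op 6 (delete): buffer="tmyhs" (len 5), cursors c1@5 c2@5 c3@5, authorship ....1
After op 7 (delete): buffer="tm" (len 2), cursors c1@2 c2@2 c3@2, authorship ..
After op 8 (add_cursor(1)): buffer="tm" (len 2), cursors c4@1 c1@2 c2@2 c3@2, authorship ..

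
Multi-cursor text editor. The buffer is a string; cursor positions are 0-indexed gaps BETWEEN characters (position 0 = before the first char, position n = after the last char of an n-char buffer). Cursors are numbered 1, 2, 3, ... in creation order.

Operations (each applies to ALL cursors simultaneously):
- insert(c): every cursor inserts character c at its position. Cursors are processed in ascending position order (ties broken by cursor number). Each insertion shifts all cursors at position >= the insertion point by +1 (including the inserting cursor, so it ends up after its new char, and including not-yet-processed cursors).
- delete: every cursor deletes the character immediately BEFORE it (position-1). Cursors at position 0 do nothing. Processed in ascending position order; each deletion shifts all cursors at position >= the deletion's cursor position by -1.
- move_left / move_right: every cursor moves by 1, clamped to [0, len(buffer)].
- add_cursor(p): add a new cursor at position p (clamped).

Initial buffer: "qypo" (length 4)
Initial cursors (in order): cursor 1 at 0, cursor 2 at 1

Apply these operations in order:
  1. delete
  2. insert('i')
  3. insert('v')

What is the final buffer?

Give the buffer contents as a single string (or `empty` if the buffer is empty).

After op 1 (delete): buffer="ypo" (len 3), cursors c1@0 c2@0, authorship ...
After op 2 (insert('i')): buffer="iiypo" (len 5), cursors c1@2 c2@2, authorship 12...
After op 3 (insert('v')): buffer="iivvypo" (len 7), cursors c1@4 c2@4, authorship 1212...

Answer: iivvypo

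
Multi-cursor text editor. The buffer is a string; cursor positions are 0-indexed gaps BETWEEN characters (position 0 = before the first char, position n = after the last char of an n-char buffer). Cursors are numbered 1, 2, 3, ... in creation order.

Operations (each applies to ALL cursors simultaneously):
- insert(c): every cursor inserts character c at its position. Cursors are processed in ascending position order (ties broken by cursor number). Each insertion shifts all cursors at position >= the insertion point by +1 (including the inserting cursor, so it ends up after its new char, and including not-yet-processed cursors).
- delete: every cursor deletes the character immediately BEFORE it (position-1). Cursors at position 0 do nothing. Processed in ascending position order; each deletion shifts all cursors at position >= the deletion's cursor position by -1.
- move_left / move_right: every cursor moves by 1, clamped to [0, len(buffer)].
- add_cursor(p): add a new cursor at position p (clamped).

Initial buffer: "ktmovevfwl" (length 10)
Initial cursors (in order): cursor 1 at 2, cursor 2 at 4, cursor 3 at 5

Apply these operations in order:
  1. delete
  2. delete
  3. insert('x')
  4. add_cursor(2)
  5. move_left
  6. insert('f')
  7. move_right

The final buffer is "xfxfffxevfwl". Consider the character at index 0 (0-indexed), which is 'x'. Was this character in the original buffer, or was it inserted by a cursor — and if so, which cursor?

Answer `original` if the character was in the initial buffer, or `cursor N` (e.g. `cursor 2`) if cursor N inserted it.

After op 1 (delete): buffer="kmevfwl" (len 7), cursors c1@1 c2@2 c3@2, authorship .......
After op 2 (delete): buffer="evfwl" (len 5), cursors c1@0 c2@0 c3@0, authorship .....
After op 3 (insert('x')): buffer="xxxevfwl" (len 8), cursors c1@3 c2@3 c3@3, authorship 123.....
After op 4 (add_cursor(2)): buffer="xxxevfwl" (len 8), cursors c4@2 c1@3 c2@3 c3@3, authorship 123.....
After op 5 (move_left): buffer="xxxevfwl" (len 8), cursors c4@1 c1@2 c2@2 c3@2, authorship 123.....
After op 6 (insert('f')): buffer="xfxfffxevfwl" (len 12), cursors c4@2 c1@6 c2@6 c3@6, authorship 1421233.....
After op 7 (move_right): buffer="xfxfffxevfwl" (len 12), cursors c4@3 c1@7 c2@7 c3@7, authorship 1421233.....
Authorship (.=original, N=cursor N): 1 4 2 1 2 3 3 . . . . .
Index 0: author = 1

Answer: cursor 1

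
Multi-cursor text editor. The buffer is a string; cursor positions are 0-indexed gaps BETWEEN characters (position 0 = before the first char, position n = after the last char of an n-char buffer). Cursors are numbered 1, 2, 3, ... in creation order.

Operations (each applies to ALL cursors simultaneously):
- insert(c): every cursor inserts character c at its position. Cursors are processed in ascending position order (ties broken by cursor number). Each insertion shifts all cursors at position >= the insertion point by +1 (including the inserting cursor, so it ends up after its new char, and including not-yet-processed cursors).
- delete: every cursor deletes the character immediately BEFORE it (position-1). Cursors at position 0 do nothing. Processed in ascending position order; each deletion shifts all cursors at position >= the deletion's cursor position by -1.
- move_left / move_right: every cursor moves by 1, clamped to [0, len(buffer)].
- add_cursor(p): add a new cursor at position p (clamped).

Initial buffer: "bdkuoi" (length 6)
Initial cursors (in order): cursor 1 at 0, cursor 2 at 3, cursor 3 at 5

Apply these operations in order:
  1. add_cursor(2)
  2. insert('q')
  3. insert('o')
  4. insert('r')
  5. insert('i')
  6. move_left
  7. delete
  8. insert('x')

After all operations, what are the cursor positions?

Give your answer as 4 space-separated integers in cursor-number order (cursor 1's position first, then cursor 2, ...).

Answer: 3 14 20 9

Derivation:
After op 1 (add_cursor(2)): buffer="bdkuoi" (len 6), cursors c1@0 c4@2 c2@3 c3@5, authorship ......
After op 2 (insert('q')): buffer="qbdqkquoqi" (len 10), cursors c1@1 c4@4 c2@6 c3@9, authorship 1..4.2..3.
After op 3 (insert('o')): buffer="qobdqokqouoqoi" (len 14), cursors c1@2 c4@6 c2@9 c3@13, authorship 11..44.22..33.
After op 4 (insert('r')): buffer="qorbdqorkqoruoqori" (len 18), cursors c1@3 c4@8 c2@12 c3@17, authorship 111..444.222..333.
After op 5 (insert('i')): buffer="qoribdqorikqoriuoqorii" (len 22), cursors c1@4 c4@10 c2@15 c3@21, authorship 1111..4444.2222..3333.
After op 6 (move_left): buffer="qoribdqorikqoriuoqorii" (len 22), cursors c1@3 c4@9 c2@14 c3@20, authorship 1111..4444.2222..3333.
After op 7 (delete): buffer="qoibdqoikqoiuoqoii" (len 18), cursors c1@2 c4@7 c2@11 c3@16, authorship 111..444.222..333.
After op 8 (insert('x')): buffer="qoxibdqoxikqoxiuoqoxii" (len 22), cursors c1@3 c4@9 c2@14 c3@20, authorship 1111..4444.2222..3333.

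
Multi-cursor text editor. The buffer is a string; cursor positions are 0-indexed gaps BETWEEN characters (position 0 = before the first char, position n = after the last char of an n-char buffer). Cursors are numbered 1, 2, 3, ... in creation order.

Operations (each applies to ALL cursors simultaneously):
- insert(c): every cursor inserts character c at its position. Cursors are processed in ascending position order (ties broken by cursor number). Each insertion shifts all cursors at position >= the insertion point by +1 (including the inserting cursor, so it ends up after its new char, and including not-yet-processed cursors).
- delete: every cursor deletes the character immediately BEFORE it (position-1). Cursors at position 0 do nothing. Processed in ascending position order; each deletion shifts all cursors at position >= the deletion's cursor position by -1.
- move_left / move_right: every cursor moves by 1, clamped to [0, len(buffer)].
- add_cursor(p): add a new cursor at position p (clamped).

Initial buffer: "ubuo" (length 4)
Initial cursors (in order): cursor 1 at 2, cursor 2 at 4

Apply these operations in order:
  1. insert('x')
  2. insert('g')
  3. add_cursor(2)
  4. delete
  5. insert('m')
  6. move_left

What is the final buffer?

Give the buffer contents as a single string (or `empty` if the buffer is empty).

After op 1 (insert('x')): buffer="ubxuox" (len 6), cursors c1@3 c2@6, authorship ..1..2
After op 2 (insert('g')): buffer="ubxguoxg" (len 8), cursors c1@4 c2@8, authorship ..11..22
After op 3 (add_cursor(2)): buffer="ubxguoxg" (len 8), cursors c3@2 c1@4 c2@8, authorship ..11..22
After op 4 (delete): buffer="uxuox" (len 5), cursors c3@1 c1@2 c2@5, authorship .1..2
After op 5 (insert('m')): buffer="umxmuoxm" (len 8), cursors c3@2 c1@4 c2@8, authorship .311..22
After op 6 (move_left): buffer="umxmuoxm" (len 8), cursors c3@1 c1@3 c2@7, authorship .311..22

Answer: umxmuoxm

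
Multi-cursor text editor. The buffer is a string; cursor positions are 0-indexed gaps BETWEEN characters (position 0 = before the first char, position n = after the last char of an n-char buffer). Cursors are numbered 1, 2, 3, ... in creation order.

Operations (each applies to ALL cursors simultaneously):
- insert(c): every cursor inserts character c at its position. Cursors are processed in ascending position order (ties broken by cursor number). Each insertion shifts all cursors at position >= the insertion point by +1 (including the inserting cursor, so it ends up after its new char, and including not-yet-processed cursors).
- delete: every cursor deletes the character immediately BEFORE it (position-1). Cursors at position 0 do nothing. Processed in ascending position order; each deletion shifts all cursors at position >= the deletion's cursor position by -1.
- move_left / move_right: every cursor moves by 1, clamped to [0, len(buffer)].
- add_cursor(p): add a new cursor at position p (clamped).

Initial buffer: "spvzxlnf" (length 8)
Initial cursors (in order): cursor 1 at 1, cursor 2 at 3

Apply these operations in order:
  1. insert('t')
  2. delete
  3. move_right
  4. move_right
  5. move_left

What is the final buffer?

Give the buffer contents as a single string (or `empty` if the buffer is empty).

Answer: spvzxlnf

Derivation:
After op 1 (insert('t')): buffer="stpvtzxlnf" (len 10), cursors c1@2 c2@5, authorship .1..2.....
After op 2 (delete): buffer="spvzxlnf" (len 8), cursors c1@1 c2@3, authorship ........
After op 3 (move_right): buffer="spvzxlnf" (len 8), cursors c1@2 c2@4, authorship ........
After op 4 (move_right): buffer="spvzxlnf" (len 8), cursors c1@3 c2@5, authorship ........
After op 5 (move_left): buffer="spvzxlnf" (len 8), cursors c1@2 c2@4, authorship ........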